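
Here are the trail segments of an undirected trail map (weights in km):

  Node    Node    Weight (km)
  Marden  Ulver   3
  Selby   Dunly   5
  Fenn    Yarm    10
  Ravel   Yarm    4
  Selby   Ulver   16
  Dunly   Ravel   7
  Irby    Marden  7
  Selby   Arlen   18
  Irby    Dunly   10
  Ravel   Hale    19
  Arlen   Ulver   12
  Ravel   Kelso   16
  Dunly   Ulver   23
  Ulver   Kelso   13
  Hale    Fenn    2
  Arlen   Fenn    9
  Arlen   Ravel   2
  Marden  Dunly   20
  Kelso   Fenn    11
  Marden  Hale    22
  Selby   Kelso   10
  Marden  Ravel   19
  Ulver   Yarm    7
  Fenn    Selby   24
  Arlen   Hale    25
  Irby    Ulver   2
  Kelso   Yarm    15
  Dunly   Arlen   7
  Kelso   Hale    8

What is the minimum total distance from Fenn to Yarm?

Compare a few routes:
Fenn → Yarm: 10 = 10
Fenn → Arlen → Ravel → Yarm: 9+2+4 = 15
The minimum is 10 km via Fenn → Yarm.

10 km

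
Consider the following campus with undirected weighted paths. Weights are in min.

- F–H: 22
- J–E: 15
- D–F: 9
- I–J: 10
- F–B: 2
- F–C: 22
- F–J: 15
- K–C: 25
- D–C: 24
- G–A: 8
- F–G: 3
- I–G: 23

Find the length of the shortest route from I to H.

Candidate routes:
I - G - F - H: 23+3+22 = 48
I - J - F - H: 10+15+22 = 47
The minimum is 47 min via I - J - F - H.

47 min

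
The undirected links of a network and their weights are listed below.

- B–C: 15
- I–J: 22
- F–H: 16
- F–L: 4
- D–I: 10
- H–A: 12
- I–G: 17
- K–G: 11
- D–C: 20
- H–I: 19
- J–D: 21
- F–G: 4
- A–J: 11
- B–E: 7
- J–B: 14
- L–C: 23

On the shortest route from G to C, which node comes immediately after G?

Candidate routes:
G - I - J - B - C: 17+22+14+15 = 68
G - F - L - C: 4+4+23 = 31
G - I - D - C: 17+10+20 = 47
The minimum is 31 via G - F - L - C.
So from G the first move is to F.

F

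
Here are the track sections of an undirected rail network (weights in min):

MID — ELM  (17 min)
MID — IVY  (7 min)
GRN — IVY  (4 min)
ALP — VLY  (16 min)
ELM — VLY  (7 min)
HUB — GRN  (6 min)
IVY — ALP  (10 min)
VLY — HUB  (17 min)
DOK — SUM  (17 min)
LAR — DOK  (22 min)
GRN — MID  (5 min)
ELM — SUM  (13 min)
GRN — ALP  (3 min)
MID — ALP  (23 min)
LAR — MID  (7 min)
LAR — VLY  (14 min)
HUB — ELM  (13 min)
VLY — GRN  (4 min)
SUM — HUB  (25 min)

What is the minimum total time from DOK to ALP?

37 min

Running Dijkstra from DOK:
DOK: 0
SUM: 17  (via DOK)
LAR: 22  (via DOK)
MID: 29  (via LAR)
ELM: 30  (via SUM)
GRN: 34  (via MID)
IVY: 36  (via MID)
VLY: 36  (via LAR)
ALP: 37  (via GRN)
Shortest route: DOK → LAR → MID → GRN → ALP = 37 min.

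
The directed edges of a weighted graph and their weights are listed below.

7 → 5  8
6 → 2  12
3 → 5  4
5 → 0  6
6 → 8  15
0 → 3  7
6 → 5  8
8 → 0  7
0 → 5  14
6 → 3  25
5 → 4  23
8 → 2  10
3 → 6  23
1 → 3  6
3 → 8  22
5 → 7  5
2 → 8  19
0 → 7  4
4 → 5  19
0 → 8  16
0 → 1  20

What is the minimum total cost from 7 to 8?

Compare a few routes:
7 - 5 - 0 - 3 - 6 - 8: 8+6+7+23+15 = 59
7 - 5 - 0 - 8: 8+6+16 = 30
7 - 5 - 0 - 3 - 8: 8+6+7+22 = 43
The minimum is 30 via 7 - 5 - 0 - 8.

30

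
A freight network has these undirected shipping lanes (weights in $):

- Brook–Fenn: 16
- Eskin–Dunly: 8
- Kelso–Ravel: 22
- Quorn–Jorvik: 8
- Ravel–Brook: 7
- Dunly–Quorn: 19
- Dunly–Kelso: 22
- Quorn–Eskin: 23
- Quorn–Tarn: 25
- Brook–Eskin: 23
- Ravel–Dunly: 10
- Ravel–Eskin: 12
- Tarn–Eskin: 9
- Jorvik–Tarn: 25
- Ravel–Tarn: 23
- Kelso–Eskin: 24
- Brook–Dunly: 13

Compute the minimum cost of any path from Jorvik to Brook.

Compare a few routes:
Jorvik → Quorn → Dunly → Ravel → Brook: 8+19+10+7 = 44
Jorvik → Quorn → Dunly → Brook: 8+19+13 = 40
Cheapest is Jorvik → Quorn → Dunly → Brook at $40.

$40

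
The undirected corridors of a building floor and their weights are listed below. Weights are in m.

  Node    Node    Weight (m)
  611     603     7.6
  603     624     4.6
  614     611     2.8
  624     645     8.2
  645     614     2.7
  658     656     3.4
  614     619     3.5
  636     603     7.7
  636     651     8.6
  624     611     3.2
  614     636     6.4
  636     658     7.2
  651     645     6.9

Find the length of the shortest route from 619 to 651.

13.1 m

Settle nodes by increasing distance from 619:
619: 0
614: 3.5  (via 619)
645: 6.2  (via 614)
611: 6.3  (via 614)
624: 9.5  (via 611)
636: 9.9  (via 614)
651: 13.1  (via 645)
Shortest route: 619–614–645–651 = 13.1 m.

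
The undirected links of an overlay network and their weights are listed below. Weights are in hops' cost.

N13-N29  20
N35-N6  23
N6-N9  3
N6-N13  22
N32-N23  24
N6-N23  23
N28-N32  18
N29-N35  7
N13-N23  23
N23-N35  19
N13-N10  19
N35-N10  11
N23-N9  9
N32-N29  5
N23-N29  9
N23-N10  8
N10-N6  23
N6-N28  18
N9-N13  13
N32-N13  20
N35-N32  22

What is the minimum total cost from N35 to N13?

27 hops' cost

Compare a few routes:
N35 - N29 - N32 - N13: 7+5+20 = 32
N35 - N29 - N23 - N9 - N13: 7+9+9+13 = 38
N35 - N10 - N13: 11+19 = 30
N35 - N29 - N13: 7+20 = 27
Cheapest is N35 - N29 - N13 at 27 hops' cost.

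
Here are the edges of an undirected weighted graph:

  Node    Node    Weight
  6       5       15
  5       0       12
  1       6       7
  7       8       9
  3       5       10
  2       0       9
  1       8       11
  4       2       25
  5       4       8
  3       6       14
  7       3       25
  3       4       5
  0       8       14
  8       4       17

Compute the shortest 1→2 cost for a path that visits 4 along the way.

51

Shortest 1→4: 1–6–3–4 = 26
Shortest 4→2: 4–2 = 25
Total via 4: 26 + 25 = 51.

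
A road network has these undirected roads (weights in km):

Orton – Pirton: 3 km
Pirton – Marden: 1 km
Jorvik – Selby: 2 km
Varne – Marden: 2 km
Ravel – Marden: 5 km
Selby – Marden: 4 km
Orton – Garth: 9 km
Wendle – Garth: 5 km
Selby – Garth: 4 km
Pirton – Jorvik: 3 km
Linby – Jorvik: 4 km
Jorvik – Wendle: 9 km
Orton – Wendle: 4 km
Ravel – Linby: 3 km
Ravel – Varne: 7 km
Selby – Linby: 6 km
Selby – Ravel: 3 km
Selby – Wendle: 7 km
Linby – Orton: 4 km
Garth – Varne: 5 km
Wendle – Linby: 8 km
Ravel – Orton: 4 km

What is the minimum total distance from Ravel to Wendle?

8 km

Shortest distances from Ravel:
Ravel: 0
Selby: 3  (via Ravel)
Linby: 3  (via Ravel)
Orton: 4  (via Ravel)
Marden: 5  (via Ravel)
Jorvik: 5  (via Selby)
Pirton: 6  (via Marden)
Varne: 7  (via Ravel)
Garth: 7  (via Selby)
Wendle: 8  (via Orton)
Shortest route: Ravel–Orton–Wendle = 8 km.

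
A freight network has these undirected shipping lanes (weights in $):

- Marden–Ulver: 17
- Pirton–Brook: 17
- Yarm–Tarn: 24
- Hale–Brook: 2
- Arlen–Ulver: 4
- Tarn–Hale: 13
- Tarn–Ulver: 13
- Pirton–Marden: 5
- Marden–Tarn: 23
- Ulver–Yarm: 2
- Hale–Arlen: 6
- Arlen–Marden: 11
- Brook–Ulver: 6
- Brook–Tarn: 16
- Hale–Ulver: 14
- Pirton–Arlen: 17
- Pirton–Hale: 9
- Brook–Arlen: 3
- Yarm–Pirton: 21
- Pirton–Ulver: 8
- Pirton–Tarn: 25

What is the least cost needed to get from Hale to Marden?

$14

Candidate routes:
Hale → Brook → Arlen → Marden: 2+3+11 = 16
Hale → Pirton → Marden: 9+5 = 14
Hale → Arlen → Marden: 6+11 = 17
Cheapest is Hale → Pirton → Marden at $14.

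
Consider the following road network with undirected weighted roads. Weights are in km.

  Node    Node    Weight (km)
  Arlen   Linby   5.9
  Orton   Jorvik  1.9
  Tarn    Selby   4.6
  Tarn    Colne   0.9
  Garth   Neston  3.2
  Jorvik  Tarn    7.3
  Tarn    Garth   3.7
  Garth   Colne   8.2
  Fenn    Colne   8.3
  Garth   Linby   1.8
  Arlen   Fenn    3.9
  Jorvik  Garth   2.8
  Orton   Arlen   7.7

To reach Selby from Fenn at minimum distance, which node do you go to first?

Candidate routes:
Fenn–Colne–Tarn–Selby: 8.3+0.9+4.6 = 13.8
Fenn–Arlen–Linby–Garth–Tarn–Selby: 3.9+5.9+1.8+3.7+4.6 = 19.9
The minimum is 13.8 km via Fenn–Colne–Tarn–Selby.
So from Fenn the first move is to Colne.

Colne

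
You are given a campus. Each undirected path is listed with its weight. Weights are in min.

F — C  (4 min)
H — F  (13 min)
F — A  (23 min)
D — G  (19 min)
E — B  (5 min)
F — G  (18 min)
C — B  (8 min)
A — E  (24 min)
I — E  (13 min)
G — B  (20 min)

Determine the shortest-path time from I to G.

38 min

Running Dijkstra from I:
I: 0
E: 13  (via I)
B: 18  (via E)
C: 26  (via B)
F: 30  (via C)
A: 37  (via E)
G: 38  (via B)
Shortest route: I–E–B–G = 38 min.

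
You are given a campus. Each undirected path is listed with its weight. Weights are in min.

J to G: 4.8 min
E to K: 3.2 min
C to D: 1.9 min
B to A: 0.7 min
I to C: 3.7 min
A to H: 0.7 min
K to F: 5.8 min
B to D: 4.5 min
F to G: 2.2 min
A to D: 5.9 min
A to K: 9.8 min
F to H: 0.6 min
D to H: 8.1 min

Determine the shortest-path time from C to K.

14.2 min

Compare a few routes:
C - D - A - H - F - K: 1.9+5.9+0.7+0.6+5.8 = 14.9
C - D - B - A - H - F - K: 1.9+4.5+0.7+0.7+0.6+5.8 = 14.2
Cheapest is C - D - B - A - H - F - K at 14.2 min.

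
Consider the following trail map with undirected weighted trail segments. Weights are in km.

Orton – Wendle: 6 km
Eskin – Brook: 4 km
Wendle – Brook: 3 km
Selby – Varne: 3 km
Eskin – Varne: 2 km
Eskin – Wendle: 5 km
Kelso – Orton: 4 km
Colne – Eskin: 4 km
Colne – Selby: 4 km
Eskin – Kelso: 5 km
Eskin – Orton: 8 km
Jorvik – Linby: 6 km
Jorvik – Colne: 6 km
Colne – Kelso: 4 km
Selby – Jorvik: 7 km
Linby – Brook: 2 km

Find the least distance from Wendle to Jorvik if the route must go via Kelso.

Best Wendle to Kelso: Wendle → Eskin → Kelso costing 10
Shortest Kelso→Jorvik: Kelso → Colne → Jorvik = 10
Total via Kelso: 10 + 10 = 20 km.

20 km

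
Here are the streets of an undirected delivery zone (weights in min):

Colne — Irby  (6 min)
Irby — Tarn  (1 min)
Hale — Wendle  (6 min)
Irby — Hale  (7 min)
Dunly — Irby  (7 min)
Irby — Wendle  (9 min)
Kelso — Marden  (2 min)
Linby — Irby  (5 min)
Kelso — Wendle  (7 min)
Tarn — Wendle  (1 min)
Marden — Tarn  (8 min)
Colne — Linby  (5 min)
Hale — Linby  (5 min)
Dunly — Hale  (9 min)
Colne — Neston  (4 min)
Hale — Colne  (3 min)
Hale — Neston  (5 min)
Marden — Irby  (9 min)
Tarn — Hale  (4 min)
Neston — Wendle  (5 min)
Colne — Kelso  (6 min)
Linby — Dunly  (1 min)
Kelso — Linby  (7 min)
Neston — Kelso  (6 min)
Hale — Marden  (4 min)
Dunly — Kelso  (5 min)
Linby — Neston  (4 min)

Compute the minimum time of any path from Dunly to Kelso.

Settle nodes by increasing distance from Dunly:
Dunly: 0
Linby: 1  (via Dunly)
Neston: 5  (via Linby)
Kelso: 5  (via Dunly)
Shortest route: Dunly–Kelso = 5 min.

5 min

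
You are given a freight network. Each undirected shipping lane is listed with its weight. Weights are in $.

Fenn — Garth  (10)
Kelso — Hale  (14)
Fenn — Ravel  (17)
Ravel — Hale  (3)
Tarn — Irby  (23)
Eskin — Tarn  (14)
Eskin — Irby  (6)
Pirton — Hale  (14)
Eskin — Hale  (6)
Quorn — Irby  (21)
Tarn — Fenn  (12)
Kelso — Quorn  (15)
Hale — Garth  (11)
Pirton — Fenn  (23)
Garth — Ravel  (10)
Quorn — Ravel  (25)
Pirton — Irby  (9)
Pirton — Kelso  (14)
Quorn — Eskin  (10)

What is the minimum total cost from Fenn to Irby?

$32

Enumerating some paths:
Fenn–Garth–Ravel–Hale–Eskin–Irby: 10+10+3+6+6 = 35
Fenn–Pirton–Irby: 23+9 = 32
Fenn–Garth–Hale–Eskin–Irby: 10+11+6+6 = 33
The minimum is $32 via Fenn–Pirton–Irby.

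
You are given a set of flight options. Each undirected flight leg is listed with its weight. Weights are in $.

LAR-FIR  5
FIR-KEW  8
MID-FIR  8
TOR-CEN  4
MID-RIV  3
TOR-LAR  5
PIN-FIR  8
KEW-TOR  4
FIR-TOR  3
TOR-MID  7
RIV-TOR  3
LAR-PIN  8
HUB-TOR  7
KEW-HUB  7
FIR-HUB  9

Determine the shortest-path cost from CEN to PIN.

Compare a few routes:
CEN - TOR - FIR - PIN: 4+3+8 = 15
CEN - TOR - LAR - PIN: 4+5+8 = 17
The minimum is $15 via CEN - TOR - FIR - PIN.

$15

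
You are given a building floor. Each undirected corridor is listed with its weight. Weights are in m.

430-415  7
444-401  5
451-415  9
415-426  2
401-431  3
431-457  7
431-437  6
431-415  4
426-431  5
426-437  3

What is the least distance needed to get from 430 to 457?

Settle nodes by increasing distance from 430:
430: 0
415: 7  (via 430)
426: 9  (via 415)
431: 11  (via 415)
437: 12  (via 426)
401: 14  (via 431)
451: 16  (via 415)
457: 18  (via 431)
Shortest route: 430 → 415 → 431 → 457 = 18 m.

18 m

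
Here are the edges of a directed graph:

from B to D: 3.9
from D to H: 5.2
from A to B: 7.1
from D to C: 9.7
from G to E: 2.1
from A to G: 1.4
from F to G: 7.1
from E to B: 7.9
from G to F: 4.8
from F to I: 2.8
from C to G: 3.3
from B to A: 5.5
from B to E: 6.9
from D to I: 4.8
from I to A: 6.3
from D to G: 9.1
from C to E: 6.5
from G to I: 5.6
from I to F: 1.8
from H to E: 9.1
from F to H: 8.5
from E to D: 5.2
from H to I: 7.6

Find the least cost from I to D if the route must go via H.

Shortest I→H: I → F → H = 10.3
Shortest H→D: H → E → D = 14.3
Total via H: 10.3 + 14.3 = 24.6.

24.6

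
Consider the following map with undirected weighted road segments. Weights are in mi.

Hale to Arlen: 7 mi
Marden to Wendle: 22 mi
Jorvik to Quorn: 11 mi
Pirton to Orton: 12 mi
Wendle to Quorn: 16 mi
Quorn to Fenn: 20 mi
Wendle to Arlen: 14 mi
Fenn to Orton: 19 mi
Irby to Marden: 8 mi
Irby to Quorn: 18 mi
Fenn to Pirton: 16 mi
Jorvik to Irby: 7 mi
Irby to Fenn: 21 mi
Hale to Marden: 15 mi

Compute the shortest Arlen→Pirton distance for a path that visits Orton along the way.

81 mi

Shortest Arlen→Orton: Arlen–Wendle–Quorn–Fenn–Orton = 69
Shortest Orton→Pirton: Orton–Pirton = 12
Total via Orton: 69 + 12 = 81 mi.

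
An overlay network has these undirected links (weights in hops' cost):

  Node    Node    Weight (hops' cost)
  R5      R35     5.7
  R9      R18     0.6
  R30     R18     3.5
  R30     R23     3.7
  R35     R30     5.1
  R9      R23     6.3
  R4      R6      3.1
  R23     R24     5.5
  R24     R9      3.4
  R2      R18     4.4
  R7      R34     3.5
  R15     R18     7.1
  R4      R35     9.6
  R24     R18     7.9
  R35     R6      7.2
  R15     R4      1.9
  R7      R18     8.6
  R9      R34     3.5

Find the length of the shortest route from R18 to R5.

14.3 hops' cost

Shortest distances from R18:
R18: 0
R9: 0.6  (via R18)
R30: 3.5  (via R18)
R24: 4  (via R9)
R34: 4.1  (via R9)
R2: 4.4  (via R18)
R23: 6.9  (via R9)
R15: 7.1  (via R18)
R7: 7.6  (via R34)
R35: 8.6  (via R30)
R4: 9  (via R15)
R6: 12.1  (via R4)
R5: 14.3  (via R35)
Shortest route: R18 → R30 → R35 → R5 = 14.3 hops' cost.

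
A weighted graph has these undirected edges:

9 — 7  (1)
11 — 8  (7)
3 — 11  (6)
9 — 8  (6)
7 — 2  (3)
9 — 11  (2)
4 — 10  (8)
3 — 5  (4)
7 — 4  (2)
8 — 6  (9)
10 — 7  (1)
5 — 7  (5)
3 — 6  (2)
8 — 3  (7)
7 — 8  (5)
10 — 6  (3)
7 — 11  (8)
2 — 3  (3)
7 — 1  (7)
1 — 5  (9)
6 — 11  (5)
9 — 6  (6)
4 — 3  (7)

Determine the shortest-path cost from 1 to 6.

11

Compare a few routes:
1–7–9–6: 7+1+6 = 14
1–7–10–6: 7+1+3 = 11
The minimum is 11 via 1–7–10–6.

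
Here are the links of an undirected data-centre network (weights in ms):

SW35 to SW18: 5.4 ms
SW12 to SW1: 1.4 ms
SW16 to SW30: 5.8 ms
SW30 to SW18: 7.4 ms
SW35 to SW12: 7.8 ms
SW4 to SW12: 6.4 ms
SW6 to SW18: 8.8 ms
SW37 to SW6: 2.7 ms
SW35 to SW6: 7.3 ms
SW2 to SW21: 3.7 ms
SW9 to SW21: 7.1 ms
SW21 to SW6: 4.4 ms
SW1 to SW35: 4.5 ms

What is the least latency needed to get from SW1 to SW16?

23.1 ms

Settle nodes by increasing distance from SW1:
SW1: 0
SW12: 1.4  (via SW1)
SW35: 4.5  (via SW1)
SW4: 7.8  (via SW12)
SW18: 9.9  (via SW35)
SW6: 11.8  (via SW35)
SW37: 14.5  (via SW6)
SW21: 16.2  (via SW6)
SW30: 17.3  (via SW18)
SW2: 19.9  (via SW21)
SW16: 23.1  (via SW30)
Shortest route: SW1–SW35–SW18–SW30–SW16 = 23.1 ms.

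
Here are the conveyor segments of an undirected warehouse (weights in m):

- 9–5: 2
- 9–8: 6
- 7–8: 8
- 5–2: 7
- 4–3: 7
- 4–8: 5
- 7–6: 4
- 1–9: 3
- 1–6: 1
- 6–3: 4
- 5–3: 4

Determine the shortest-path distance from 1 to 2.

12 m

Settle nodes by increasing distance from 1:
1: 0
6: 1  (via 1)
9: 3  (via 1)
3: 5  (via 6)
5: 5  (via 9)
7: 5  (via 6)
8: 9  (via 9)
2: 12  (via 5)
Shortest route: 1 → 9 → 5 → 2 = 12 m.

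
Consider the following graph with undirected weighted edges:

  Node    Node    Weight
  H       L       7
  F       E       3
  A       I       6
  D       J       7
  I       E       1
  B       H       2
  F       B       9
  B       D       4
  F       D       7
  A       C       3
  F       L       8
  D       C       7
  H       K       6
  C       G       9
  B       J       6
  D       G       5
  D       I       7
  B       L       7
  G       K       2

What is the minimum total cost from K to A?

Compare a few routes:
K → G → C → A: 2+9+3 = 14
K → G → D → I → A: 2+5+7+6 = 20
K → G → D → C → A: 2+5+7+3 = 17
Cheapest is K → G → C → A at 14.

14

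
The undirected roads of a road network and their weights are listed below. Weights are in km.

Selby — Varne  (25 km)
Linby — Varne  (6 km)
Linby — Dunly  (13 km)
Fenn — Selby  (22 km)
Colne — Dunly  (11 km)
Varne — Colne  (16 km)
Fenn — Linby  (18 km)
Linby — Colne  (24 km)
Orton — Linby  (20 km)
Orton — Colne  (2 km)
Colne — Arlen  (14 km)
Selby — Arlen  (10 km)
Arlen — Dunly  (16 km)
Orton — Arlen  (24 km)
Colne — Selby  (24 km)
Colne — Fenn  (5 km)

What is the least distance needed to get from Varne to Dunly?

Settle nodes by increasing distance from Varne:
Varne: 0
Linby: 6  (via Varne)
Colne: 16  (via Varne)
Orton: 18  (via Colne)
Dunly: 19  (via Linby)
Shortest route: Varne–Linby–Dunly = 19 km.

19 km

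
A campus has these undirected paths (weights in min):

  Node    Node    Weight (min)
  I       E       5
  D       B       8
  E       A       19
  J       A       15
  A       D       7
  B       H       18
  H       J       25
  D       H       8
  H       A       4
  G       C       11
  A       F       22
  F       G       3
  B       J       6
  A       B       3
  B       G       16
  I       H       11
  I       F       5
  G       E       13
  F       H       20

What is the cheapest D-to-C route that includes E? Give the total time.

48 min

Shortest D→E: D–H–I–E = 24
Shortest E→C: E–G–C = 24
Total via E: 24 + 24 = 48 min.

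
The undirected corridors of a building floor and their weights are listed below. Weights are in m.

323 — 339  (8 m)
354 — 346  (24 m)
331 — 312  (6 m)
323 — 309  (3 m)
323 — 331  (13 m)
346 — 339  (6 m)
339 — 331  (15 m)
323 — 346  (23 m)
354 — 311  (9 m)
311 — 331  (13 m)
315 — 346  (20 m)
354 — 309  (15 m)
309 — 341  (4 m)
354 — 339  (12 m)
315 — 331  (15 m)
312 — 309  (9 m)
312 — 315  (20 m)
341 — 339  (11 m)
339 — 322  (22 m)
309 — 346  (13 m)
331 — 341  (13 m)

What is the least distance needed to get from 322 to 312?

42 m

Shortest distances from 322:
322: 0
339: 22  (via 322)
346: 28  (via 339)
323: 30  (via 339)
341: 33  (via 339)
309: 33  (via 323)
354: 34  (via 339)
331: 37  (via 339)
312: 42  (via 309)
Shortest route: 322–339–323–309–312 = 42 m.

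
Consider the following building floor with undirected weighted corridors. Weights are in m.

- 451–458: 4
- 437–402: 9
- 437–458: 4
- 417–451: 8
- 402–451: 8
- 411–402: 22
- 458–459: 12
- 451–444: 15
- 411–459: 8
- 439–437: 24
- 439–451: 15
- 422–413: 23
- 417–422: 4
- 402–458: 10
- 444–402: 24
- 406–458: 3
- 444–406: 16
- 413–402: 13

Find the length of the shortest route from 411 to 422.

Shortest distances from 411:
411: 0
459: 8  (via 411)
458: 20  (via 459)
402: 22  (via 411)
406: 23  (via 458)
437: 24  (via 458)
451: 24  (via 458)
417: 32  (via 451)
413: 35  (via 402)
422: 36  (via 417)
Shortest route: 411–459–458–451–417–422 = 36 m.

36 m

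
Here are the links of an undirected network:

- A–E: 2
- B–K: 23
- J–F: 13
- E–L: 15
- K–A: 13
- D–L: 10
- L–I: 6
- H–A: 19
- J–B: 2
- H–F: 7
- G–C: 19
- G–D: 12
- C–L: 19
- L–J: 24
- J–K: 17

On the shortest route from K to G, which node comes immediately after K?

A

Candidate routes:
K → B → J → L → D → G: 23+2+24+10+12 = 71
K → A → E → L → C → G: 13+2+15+19+19 = 68
K → A → E → L → D → G: 13+2+15+10+12 = 52
K → J → L → D → G: 17+24+10+12 = 63
Cheapest is K → A → E → L → D → G at 52.
So from K the first move is to A.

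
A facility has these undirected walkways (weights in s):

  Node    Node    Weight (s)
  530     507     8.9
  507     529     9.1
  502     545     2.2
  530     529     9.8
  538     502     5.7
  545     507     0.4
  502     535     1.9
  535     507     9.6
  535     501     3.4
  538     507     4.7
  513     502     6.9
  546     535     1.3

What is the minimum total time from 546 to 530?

14.7 s

Candidate routes:
546 → 535 → 502 → 538 → 507 → 530: 1.3+1.9+5.7+4.7+8.9 = 22.5
546 → 535 → 502 → 545 → 507 → 530: 1.3+1.9+2.2+0.4+8.9 = 14.7
546 → 535 → 507 → 530: 1.3+9.6+8.9 = 19.8
546 → 535 → 502 → 545 → 507 → 529 → 530: 1.3+1.9+2.2+0.4+9.1+9.8 = 24.7
Cheapest is 546 → 535 → 502 → 545 → 507 → 530 at 14.7 s.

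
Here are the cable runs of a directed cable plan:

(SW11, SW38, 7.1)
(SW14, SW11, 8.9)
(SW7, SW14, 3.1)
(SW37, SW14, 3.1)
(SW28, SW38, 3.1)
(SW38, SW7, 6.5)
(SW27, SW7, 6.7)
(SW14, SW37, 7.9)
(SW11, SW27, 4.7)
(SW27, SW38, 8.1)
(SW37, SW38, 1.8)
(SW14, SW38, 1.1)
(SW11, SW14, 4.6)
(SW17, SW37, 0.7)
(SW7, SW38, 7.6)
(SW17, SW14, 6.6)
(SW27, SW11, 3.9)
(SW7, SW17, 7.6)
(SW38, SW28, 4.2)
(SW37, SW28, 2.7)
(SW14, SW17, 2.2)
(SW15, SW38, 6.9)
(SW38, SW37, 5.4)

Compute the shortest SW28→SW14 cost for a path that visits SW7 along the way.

12.7

Shortest SW28→SW7: SW28–SW38–SW7 = 9.6
Shortest SW7→SW14: SW7–SW14 = 3.1
Total via SW7: 9.6 + 3.1 = 12.7.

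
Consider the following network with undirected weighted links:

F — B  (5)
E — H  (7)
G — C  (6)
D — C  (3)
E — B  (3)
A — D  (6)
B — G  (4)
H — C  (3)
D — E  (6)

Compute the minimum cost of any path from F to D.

Running Dijkstra from F:
F: 0
B: 5  (via F)
E: 8  (via B)
G: 9  (via B)
D: 14  (via E)
Shortest route: F → B → E → D = 14.

14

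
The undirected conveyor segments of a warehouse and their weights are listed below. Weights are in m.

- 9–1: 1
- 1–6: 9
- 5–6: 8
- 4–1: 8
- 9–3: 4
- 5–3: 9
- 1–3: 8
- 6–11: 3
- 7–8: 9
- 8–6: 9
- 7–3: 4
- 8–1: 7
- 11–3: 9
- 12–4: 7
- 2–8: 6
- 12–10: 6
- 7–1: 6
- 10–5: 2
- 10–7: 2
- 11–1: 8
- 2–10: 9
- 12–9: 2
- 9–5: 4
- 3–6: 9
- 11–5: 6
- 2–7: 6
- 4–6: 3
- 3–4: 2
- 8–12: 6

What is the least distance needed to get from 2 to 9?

Running Dijkstra from 2:
2: 0
7: 6  (via 2)
8: 6  (via 2)
10: 8  (via 7)
3: 10  (via 7)
5: 10  (via 10)
1: 12  (via 7)
4: 12  (via 3)
12: 12  (via 8)
9: 13  (via 1)
Shortest route: 2 → 7 → 1 → 9 = 13 m.

13 m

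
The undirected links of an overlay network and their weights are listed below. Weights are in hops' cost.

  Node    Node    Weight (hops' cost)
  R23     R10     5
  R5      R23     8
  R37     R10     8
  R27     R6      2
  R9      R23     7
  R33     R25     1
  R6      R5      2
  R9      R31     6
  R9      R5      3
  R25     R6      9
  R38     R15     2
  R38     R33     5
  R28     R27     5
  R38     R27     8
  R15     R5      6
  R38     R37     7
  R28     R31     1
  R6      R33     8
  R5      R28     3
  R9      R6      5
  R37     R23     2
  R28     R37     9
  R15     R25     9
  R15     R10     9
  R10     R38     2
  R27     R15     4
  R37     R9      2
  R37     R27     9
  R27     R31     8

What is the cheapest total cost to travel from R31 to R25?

Compare a few routes:
R31–R28–R5–R6–R25: 1+3+2+9 = 15
R31–R28–R27–R6–R25: 1+5+2+9 = 17
R31–R28–R27–R6–R33–R25: 1+5+2+8+1 = 17
The minimum is 15 hops' cost via R31–R28–R5–R6–R25.

15 hops' cost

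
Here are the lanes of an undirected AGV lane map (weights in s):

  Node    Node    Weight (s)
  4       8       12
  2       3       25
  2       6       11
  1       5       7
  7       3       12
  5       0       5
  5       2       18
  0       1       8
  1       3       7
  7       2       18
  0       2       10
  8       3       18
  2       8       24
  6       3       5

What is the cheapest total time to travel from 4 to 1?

Settle nodes by increasing distance from 4:
4: 0
8: 12  (via 4)
3: 30  (via 8)
6: 35  (via 3)
2: 36  (via 8)
1: 37  (via 3)
Shortest route: 4 → 8 → 3 → 1 = 37 s.

37 s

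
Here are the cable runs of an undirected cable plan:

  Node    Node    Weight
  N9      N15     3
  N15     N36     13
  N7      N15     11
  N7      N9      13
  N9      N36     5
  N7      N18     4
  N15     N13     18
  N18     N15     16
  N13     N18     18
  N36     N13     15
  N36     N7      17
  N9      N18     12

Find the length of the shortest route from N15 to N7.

Candidate routes:
N15 → N9 → N7: 3+13 = 16
N15 → N7: 11 = 11
The minimum is 11 via N15 → N7.

11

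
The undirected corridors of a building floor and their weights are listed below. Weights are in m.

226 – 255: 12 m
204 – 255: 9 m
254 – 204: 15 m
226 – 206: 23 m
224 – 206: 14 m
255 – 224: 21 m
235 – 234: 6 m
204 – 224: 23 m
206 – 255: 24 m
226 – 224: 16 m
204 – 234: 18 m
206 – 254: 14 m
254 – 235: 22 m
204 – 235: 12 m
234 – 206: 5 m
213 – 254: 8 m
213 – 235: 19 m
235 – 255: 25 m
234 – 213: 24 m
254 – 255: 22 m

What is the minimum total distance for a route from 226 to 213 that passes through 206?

Shortest 226→206: 226–206 = 23
Shortest 206→213: 206–254–213 = 22
Total via 206: 23 + 22 = 45 m.

45 m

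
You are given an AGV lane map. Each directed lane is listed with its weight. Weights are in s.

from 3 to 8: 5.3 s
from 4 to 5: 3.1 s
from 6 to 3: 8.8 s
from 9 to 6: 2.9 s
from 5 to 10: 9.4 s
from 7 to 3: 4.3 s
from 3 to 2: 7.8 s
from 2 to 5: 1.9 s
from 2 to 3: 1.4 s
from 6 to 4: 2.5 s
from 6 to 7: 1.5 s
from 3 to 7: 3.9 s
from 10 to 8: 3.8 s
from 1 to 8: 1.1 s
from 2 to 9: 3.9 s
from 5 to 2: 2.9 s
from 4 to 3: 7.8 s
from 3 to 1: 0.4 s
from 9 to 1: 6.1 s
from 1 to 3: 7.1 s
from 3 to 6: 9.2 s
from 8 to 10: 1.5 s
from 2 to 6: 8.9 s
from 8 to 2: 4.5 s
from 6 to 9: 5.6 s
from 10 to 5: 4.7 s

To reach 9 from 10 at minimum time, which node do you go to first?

5

Candidate routes:
10 → 8 → 2 → 9: 3.8+4.5+3.9 = 12.2
10 → 5 → 2 → 9: 4.7+2.9+3.9 = 11.5
Cheapest is 10 → 5 → 2 → 9 at 11.5 s.
So from 10 the first move is to 5.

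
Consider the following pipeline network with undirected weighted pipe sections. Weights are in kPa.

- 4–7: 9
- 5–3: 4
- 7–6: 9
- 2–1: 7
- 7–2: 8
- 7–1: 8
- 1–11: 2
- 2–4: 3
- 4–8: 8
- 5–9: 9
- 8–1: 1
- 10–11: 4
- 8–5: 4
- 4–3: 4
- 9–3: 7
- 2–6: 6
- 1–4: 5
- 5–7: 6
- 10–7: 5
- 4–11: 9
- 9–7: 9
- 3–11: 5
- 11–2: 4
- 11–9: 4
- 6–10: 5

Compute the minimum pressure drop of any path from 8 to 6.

Shortest distances from 8:
8: 0
1: 1  (via 8)
11: 3  (via 1)
5: 4  (via 8)
4: 6  (via 1)
2: 7  (via 11)
9: 7  (via 11)
10: 7  (via 11)
3: 8  (via 11)
7: 9  (via 1)
6: 12  (via 10)
Shortest route: 8 → 1 → 11 → 10 → 6 = 12 kPa.

12 kPa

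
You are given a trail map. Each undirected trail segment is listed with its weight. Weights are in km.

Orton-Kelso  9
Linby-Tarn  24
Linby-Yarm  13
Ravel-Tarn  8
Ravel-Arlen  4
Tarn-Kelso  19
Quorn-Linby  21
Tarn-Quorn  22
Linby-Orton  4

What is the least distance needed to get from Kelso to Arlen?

Running Dijkstra from Kelso:
Kelso: 0
Orton: 9  (via Kelso)
Linby: 13  (via Orton)
Tarn: 19  (via Kelso)
Yarm: 26  (via Linby)
Ravel: 27  (via Tarn)
Arlen: 31  (via Ravel)
Shortest route: Kelso → Tarn → Ravel → Arlen = 31 km.

31 km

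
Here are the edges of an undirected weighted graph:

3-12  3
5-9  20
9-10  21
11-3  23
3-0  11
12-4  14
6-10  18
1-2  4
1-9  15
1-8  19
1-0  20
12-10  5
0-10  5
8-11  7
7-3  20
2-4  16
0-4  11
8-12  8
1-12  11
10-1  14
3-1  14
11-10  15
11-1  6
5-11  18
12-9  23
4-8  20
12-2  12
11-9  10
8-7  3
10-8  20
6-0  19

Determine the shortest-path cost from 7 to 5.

28

Running Dijkstra from 7:
7: 0
8: 3  (via 7)
11: 10  (via 8)
12: 11  (via 8)
3: 14  (via 12)
1: 16  (via 11)
10: 16  (via 12)
2: 20  (via 1)
9: 20  (via 11)
0: 21  (via 10)
4: 23  (via 8)
5: 28  (via 11)
Shortest route: 7 → 8 → 11 → 5 = 28.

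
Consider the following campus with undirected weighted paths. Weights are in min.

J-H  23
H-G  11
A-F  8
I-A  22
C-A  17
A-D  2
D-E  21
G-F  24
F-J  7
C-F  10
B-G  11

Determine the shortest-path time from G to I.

Settle nodes by increasing distance from G:
G: 0
B: 11  (via G)
H: 11  (via G)
F: 24  (via G)
J: 31  (via F)
A: 32  (via F)
C: 34  (via F)
D: 34  (via A)
I: 54  (via A)
Shortest route: G–F–A–I = 54 min.

54 min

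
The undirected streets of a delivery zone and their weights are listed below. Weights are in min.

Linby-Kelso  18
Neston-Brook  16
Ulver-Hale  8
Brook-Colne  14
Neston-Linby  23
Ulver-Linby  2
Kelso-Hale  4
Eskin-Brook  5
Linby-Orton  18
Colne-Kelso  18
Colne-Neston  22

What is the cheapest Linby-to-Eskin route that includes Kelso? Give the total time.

51 min

Best Linby to Kelso: Linby–Ulver–Hale–Kelso costing 14
Shortest Kelso→Eskin: Kelso–Colne–Brook–Eskin = 37
Total via Kelso: 14 + 37 = 51 min.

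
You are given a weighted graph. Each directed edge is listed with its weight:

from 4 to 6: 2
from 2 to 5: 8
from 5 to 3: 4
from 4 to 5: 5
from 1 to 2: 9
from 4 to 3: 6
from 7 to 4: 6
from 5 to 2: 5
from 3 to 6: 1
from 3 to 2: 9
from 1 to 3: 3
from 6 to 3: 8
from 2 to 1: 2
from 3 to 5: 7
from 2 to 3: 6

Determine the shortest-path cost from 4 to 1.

12

Running Dijkstra from 4:
4: 0
6: 2  (via 4)
5: 5  (via 4)
3: 6  (via 4)
2: 10  (via 5)
1: 12  (via 2)
Shortest route: 4–5–2–1 = 12.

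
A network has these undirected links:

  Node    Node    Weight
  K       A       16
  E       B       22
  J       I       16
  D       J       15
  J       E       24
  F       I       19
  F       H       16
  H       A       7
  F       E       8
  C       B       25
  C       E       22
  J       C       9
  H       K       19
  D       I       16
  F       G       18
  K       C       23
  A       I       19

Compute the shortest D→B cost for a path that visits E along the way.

61

Best D to E: D–J–E costing 39
Shortest E→B: E–B = 22
Total via E: 39 + 22 = 61.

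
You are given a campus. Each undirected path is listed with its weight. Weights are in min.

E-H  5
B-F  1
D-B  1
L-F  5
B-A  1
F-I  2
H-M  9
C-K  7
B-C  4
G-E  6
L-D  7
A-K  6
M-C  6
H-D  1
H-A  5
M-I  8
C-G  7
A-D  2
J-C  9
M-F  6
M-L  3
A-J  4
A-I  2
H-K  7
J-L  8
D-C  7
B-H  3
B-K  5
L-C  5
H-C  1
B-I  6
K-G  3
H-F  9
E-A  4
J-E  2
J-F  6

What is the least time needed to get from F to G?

Running Dijkstra from F:
F: 0
B: 1  (via F)
A: 2  (via B)
D: 2  (via B)
I: 2  (via F)
H: 3  (via D)
C: 4  (via H)
L: 5  (via F)
E: 6  (via A)
J: 6  (via F)
K: 6  (via B)
M: 6  (via F)
G: 9  (via K)
Shortest route: F → B → K → G = 9 min.

9 min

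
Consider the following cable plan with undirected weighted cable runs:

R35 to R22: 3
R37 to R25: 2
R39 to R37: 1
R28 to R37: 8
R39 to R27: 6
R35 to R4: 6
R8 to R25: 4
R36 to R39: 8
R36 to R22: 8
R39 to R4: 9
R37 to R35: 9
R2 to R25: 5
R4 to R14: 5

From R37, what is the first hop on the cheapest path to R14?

R39

Compare a few routes:
R37 - R35 - R4 - R14: 9+6+5 = 20
R37 - R39 - R4 - R14: 1+9+5 = 15
The minimum is 15 via R37 - R39 - R4 - R14.
So from R37 the first move is to R39.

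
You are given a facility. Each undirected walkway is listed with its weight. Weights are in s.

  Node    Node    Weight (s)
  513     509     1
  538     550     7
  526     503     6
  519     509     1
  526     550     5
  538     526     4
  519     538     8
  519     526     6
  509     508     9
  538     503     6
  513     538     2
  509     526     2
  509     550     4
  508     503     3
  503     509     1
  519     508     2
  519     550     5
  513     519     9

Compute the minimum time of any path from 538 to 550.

7 s

Running Dijkstra from 538:
538: 0
513: 2  (via 538)
509: 3  (via 513)
503: 4  (via 509)
526: 4  (via 538)
519: 4  (via 509)
508: 6  (via 519)
550: 7  (via 538)
Shortest route: 538–550 = 7 s.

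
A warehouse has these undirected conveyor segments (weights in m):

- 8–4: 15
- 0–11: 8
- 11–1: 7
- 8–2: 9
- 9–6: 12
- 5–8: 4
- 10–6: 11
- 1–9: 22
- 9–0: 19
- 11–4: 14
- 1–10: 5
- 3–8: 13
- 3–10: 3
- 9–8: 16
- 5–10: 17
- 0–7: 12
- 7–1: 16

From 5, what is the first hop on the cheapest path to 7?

10

Candidate routes:
5 → 10 → 1 → 7: 17+5+16 = 38
5 → 8 → 3 → 10 → 1 → 7: 4+13+3+5+16 = 41
The minimum is 38 m via 5 → 10 → 1 → 7.
So from 5 the first move is to 10.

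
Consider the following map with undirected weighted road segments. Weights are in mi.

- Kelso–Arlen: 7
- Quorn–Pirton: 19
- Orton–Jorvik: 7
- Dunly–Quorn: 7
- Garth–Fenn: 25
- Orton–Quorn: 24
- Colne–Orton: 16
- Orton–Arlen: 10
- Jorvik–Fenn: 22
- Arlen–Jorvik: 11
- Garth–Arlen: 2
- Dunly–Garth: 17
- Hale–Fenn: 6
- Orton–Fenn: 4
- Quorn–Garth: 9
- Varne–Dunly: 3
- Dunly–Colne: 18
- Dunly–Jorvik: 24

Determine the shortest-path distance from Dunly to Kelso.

25 mi

Candidate routes:
Dunly–Quorn–Garth–Arlen–Kelso: 7+9+2+7 = 25
Dunly–Garth–Arlen–Kelso: 17+2+7 = 26
Dunly–Quorn–Orton–Arlen–Kelso: 7+24+10+7 = 48
Dunly–Jorvik–Arlen–Kelso: 24+11+7 = 42
The minimum is 25 mi via Dunly–Quorn–Garth–Arlen–Kelso.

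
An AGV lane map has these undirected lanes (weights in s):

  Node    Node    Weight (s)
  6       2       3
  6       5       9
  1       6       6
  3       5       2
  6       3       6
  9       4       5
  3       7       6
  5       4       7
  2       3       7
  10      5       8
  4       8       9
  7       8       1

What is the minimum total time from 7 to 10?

16 s

Shortest distances from 7:
7: 0
8: 1  (via 7)
3: 6  (via 7)
5: 8  (via 3)
4: 10  (via 8)
6: 12  (via 3)
2: 13  (via 3)
9: 15  (via 4)
10: 16  (via 5)
Shortest route: 7 → 3 → 5 → 10 = 16 s.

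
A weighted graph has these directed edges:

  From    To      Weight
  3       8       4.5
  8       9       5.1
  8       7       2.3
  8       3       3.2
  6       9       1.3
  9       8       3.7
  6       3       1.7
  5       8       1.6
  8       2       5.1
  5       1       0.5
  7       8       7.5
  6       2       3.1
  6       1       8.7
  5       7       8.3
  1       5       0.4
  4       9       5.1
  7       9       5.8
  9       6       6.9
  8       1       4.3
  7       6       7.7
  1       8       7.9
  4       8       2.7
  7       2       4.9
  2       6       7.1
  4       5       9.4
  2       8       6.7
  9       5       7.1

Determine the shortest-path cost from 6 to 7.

Shortest distances from 6:
6: 0
9: 1.3  (via 6)
3: 1.7  (via 6)
2: 3.1  (via 6)
8: 5  (via 9)
7: 7.3  (via 8)
Shortest route: 6 → 9 → 8 → 7 = 7.3.

7.3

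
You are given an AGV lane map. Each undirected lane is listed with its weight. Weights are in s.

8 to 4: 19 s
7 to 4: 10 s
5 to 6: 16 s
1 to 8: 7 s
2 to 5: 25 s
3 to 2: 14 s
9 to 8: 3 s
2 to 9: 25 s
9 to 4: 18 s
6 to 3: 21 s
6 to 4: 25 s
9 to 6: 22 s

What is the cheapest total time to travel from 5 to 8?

Settle nodes by increasing distance from 5:
5: 0
6: 16  (via 5)
2: 25  (via 5)
3: 37  (via 6)
9: 38  (via 6)
4: 41  (via 6)
8: 41  (via 9)
Shortest route: 5–6–9–8 = 41 s.

41 s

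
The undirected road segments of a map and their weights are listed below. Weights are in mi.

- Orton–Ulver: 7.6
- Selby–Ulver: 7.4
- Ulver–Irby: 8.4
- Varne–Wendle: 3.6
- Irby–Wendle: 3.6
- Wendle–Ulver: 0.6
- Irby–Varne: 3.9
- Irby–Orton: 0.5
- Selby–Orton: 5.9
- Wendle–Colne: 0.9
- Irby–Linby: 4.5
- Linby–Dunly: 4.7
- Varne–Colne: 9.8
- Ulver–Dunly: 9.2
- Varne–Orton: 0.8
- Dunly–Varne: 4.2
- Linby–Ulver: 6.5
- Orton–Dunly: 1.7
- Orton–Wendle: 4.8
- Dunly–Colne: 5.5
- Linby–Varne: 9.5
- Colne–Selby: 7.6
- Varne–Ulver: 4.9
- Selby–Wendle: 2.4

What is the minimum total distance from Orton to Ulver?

Candidate routes:
Orton - Varne - Ulver: 0.8+4.9 = 5.7
Orton - Varne - Wendle - Ulver: 0.8+3.6+0.6 = 5
Orton - Wendle - Ulver: 4.8+0.6 = 5.4
Orton - Irby - Wendle - Ulver: 0.5+3.6+0.6 = 4.7
Cheapest is Orton - Irby - Wendle - Ulver at 4.7 mi.

4.7 mi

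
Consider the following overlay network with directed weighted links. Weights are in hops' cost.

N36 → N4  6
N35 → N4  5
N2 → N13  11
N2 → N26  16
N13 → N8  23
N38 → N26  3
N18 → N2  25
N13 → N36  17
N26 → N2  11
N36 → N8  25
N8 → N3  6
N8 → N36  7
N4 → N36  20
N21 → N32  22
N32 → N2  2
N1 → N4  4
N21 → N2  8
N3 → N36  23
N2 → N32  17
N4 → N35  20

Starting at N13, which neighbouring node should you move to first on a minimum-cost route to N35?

Enumerating some paths:
N13–N36–N4–N35: 17+6+20 = 43
N13–N8–N36–N4–N35: 23+7+6+20 = 56
Cheapest is N13–N36–N4–N35 at 43 hops' cost.
So from N13 the first move is to N36.

N36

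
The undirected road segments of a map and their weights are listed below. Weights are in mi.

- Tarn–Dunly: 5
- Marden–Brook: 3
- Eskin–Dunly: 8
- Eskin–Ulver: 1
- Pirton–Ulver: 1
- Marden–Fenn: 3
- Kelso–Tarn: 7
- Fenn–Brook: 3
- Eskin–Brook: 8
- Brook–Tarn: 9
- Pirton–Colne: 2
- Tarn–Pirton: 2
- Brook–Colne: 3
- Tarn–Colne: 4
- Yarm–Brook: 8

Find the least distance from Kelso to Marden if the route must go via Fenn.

Shortest Kelso→Fenn: Kelso → Tarn → Colne → Brook → Fenn = 17
Best Fenn to Marden: Fenn → Marden costing 3
Total via Fenn: 17 + 3 = 20 mi.

20 mi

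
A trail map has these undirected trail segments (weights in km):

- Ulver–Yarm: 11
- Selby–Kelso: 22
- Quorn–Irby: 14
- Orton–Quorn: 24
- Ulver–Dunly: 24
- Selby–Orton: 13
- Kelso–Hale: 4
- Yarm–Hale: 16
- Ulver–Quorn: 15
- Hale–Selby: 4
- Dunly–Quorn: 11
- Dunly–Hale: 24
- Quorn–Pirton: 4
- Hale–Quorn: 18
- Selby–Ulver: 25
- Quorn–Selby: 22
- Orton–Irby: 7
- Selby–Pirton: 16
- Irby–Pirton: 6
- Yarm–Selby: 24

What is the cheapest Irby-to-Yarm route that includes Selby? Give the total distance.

40 km

Shortest Irby→Selby: Irby → Orton → Selby = 20
Best Selby to Yarm: Selby → Hale → Yarm costing 20
Total via Selby: 20 + 20 = 40 km.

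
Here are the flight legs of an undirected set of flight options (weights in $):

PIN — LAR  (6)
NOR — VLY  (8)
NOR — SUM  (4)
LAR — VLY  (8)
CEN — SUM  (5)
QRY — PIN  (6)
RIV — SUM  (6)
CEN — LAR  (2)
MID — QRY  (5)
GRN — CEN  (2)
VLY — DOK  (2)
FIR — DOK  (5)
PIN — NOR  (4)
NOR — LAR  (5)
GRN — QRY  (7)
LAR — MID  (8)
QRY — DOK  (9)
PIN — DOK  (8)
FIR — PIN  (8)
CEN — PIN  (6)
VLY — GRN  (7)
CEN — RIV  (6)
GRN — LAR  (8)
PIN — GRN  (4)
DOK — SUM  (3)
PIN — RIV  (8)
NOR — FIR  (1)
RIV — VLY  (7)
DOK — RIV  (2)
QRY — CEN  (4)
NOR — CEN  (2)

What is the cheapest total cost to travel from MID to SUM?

Compare a few routes:
MID → LAR → CEN → SUM: 8+2+5 = 15
MID → QRY → CEN → SUM: 5+4+5 = 14
MID → QRY → CEN → NOR → SUM: 5+4+2+4 = 15
MID → LAR → CEN → NOR → SUM: 8+2+2+4 = 16
Cheapest is MID → QRY → CEN → SUM at $14.

$14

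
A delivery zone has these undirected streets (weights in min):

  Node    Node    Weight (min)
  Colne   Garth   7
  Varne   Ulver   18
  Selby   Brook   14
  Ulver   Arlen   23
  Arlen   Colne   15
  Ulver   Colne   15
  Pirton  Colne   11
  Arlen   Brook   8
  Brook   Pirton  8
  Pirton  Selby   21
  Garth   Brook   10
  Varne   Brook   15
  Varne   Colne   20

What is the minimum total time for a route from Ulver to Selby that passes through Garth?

Best Ulver to Garth: Ulver → Colne → Garth costing 22
Shortest Garth→Selby: Garth → Brook → Selby = 24
Total via Garth: 22 + 24 = 46 min.

46 min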